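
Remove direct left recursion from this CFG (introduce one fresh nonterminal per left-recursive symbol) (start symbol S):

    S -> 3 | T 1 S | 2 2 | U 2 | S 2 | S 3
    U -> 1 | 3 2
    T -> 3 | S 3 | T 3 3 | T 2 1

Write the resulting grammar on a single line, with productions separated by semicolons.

S -> 3 S' | T 1 S S' | 2 2 S' | U 2 S'; U -> 1 | 3 2; T -> 3 T' | S 3 T'; S' -> 2 S' | 3 S' | ε; T' -> 3 3 T' | 2 1 T' | ε

S, T are directly left-recursive.
For S: α = {2, 3}, β = {3, T 1 S, 2 2, U 2}. Rewrite as S → β S' and S' → α S' | ε.
For T: α = {3 3, 2 1}, β = {3, S 3}. Rewrite as T → β T' and T' → α T' | ε.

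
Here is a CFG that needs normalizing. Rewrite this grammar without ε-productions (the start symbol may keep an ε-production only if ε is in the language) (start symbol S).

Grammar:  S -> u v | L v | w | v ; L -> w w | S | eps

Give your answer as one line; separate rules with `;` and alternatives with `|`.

Nullable nonterminals: {L}.
ε ∉ L(G), so no ε-production is kept.
For each production, add variants omitting each subset of nullable occurrences: S → L v gives L v | v.

S -> u v | L v | v | w; L -> w w | S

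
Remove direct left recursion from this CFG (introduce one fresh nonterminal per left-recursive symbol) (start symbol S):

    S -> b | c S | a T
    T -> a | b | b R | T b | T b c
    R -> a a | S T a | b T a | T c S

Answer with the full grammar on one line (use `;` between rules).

S -> b | c S | a T; T -> a T' | b T' | b R T'; R -> a a | S T a | b T a | T c S; T' -> b T' | b c T' | ε

T is directly left-recursive.
For T: α = {b, b c}, β = {a, b, b R}. Rewrite as T → β T' and T' → α T' | ε.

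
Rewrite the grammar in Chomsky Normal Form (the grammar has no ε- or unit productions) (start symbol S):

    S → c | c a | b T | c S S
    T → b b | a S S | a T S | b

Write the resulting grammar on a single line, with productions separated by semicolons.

Introduce a nonterminal for each terminal appearing in a rule of length ≥ 2: X1 → c, X2 → a, X3 → b.
Binarize each right-hand side of length ≥ 3 by chaining fresh nonterminals (Y1, Y2, …): affected rules were S → X1 S S; T → X2 S S; T → X2 T S.

S → c | X1 X2 | X3 T | X1 Y1; T → X3 X3 | X2 Y2 | X2 Y3 | b; X1 → c; X2 → a; X3 → b; Y1 → S S; Y2 → S S; Y3 → T S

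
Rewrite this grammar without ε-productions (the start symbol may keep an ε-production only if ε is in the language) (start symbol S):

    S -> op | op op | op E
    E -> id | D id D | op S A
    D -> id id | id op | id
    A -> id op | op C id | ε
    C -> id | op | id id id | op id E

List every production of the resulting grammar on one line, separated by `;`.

S -> op | op op | op E; E -> id | D id D | op S A | op S; D -> id id | id op | id; A -> id op | op C id; C -> id | op | id id id | op id E

Nullable set = {A}.
ε ∉ L(G), so no ε-production is kept.
For each production, add variants omitting each subset of nullable occurrences: E → op S A gives op S A | op S.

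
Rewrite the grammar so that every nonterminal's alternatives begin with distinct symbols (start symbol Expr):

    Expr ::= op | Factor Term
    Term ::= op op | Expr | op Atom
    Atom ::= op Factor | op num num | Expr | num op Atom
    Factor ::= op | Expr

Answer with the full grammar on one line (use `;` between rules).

Expr ::= op | Factor Term; Term ::= Expr | op Term1; Atom ::= Expr | num op Atom | op Atom1; Factor ::= op | Expr; Term1 ::= op | Atom; Atom1 ::= Factor | num num

Term has alternatives sharing prefix 'op': factor to Term → op Term1 with Term1 → op | Atom.
Atom has alternatives sharing prefix 'op': factor to Atom → op Atom1 with Atom1 → Factor | num num.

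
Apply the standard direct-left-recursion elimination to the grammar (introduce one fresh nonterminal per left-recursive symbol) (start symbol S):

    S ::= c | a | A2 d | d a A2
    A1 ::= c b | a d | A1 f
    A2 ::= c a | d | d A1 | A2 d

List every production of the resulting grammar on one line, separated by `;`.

S ::= c | a | A2 d | d a A2; A1 ::= c b A1' | a d A1'; A2 ::= c a A2' | d A2' | d A1 A2'; A1' ::= f A1' | eps; A2' ::= d A2' | eps

Directly left-recursive nonterminals: A1, A2.
For A1: α = {f}, β = {c b, a d}. Rewrite as A1 → β A1' and A1' → α A1' | ε.
For A2: α = {d}, β = {c a, d, d A1}. Rewrite as A2 → β A2' and A2' → α A2' | ε.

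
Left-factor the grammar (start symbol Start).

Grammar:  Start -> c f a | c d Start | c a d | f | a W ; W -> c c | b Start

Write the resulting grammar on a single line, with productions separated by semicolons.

Start -> f | a W | c Start1; W -> c c | b Start; Start1 -> f a | d Start | a d

Start has alternatives sharing prefix 'c': factor to Start → c Start1 with Start1 → f a | d Start | a d.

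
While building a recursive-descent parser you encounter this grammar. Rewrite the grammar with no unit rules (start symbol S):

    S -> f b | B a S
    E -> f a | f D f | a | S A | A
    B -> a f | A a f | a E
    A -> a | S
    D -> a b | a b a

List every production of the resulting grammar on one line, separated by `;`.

S -> f b | B a S; E -> f a | f D f | a | S A | f b | B a S; B -> a f | A a f | a E; A -> f b | B a S | a; D -> a b | a b a

Unit pairs: A ⇒* {S}; E ⇒* {A, S}.
Replace each nonterminal's rules with the union of the non-unit rules of every nonterminal it unit-derives.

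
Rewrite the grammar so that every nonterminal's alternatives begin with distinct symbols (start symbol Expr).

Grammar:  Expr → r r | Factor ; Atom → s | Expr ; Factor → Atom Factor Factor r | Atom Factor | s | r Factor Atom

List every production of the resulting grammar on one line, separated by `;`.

Factor has alternatives sharing prefix 'Atom Factor': factor to Factor → Atom Factor Factor1 with Factor1 → Factor r | ε.

Expr → r r | Factor; Atom → s | Expr; Factor → s | r Factor Atom | Atom Factor Factor1; Factor1 → Factor r | ε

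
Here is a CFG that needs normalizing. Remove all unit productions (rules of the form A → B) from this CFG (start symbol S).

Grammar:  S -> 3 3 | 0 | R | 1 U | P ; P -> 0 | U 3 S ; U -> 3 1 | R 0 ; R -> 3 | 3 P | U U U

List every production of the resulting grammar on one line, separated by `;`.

Unit pairs: S ⇒* {P, R}.
For each unit pair (A, B), copy every non-unit production of B to A, then drop all unit productions.

S -> 3 3 | 0 | 1 U | U 3 S | 3 | 3 P | U U U; P -> 0 | U 3 S; U -> 3 1 | R 0; R -> 3 | 3 P | U U U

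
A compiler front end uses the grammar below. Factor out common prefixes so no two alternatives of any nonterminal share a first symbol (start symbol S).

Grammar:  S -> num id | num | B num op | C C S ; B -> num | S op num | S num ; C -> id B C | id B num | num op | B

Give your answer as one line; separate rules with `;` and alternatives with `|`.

S -> B num op | C C S | num S'; B -> num | S B'; C -> num op | B | id B C'; S' -> id | ε; B' -> op num | num; C' -> C | num

S has alternatives sharing prefix 'num': factor to S → num S' with S' → id | ε.
B has alternatives sharing prefix 'S': factor to B → S B' with B' → op num | num.
C has alternatives sharing prefix 'id B': factor to C → id B C' with C' → C | num.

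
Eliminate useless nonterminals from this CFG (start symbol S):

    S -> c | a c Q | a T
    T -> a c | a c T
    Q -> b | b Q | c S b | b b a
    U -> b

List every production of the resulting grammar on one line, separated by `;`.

S -> c | a c Q | a T; T -> a c | a c T; Q -> b | b Q | c S b | b b a

Generating nonterminals: {Q, S, T, U}.
Reachable from S after that: {Q, S, T}.
Removed useless symbols: {U} and every production mentioning them.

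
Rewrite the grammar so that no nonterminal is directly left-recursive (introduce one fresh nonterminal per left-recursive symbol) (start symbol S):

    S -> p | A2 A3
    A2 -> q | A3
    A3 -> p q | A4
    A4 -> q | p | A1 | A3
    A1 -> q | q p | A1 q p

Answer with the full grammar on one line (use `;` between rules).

A1 is directly left-recursive.
For A1: α = {q p}, β = {q, q p}. Rewrite as A1 → β A1' and A1' → α A1' | ε.

S -> p | A2 A3; A2 -> q | A3; A3 -> p q | A4; A4 -> q | p | A1 | A3; A1 -> q A1' | q p A1'; A1' -> q p A1' | ε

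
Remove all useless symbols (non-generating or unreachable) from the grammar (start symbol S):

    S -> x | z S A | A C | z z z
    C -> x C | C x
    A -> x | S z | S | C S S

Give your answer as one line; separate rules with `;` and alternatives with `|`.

Generating nonterminals: {A, S}.
Reachable from S after that: {A, S}.
Removed useless symbols: {C} and every production mentioning them.

S -> x | z S A | z z z; A -> x | S z | S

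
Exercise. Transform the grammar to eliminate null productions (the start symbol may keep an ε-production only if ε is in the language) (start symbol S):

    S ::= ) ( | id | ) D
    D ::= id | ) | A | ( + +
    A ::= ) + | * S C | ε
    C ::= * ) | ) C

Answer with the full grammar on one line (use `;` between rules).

The nullable symbols are {A, D}.
ε ∉ L(G), so no ε-production is kept.
For each production, add variants omitting each subset of nullable occurrences: S → ) D gives ) D | ).

S ::= ) ( | id | ) D | ); D ::= id | ) | A | ( + +; A ::= ) + | * S C; C ::= * ) | ) C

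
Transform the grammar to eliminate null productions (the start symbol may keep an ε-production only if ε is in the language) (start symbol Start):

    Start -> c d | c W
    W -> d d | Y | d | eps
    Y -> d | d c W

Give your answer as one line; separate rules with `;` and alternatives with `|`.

The nullable symbols are {W}.
ε ∉ L(G), so no ε-production is kept.
For each production, add variants omitting each subset of nullable occurrences: Start → c W gives c W | c. Y → d c W gives d c W | d c.

Start -> c d | c W | c; W -> d d | Y | d; Y -> d | d c W | d c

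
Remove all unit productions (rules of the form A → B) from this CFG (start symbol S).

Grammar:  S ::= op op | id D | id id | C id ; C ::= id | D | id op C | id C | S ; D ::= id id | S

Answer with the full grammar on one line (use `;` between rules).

Unit pairs: C ⇒* {D, S}; D ⇒* {S}.
Replace each nonterminal's rules with the union of the non-unit rules of every nonterminal it unit-derives.

S ::= op op | id D | id id | C id; C ::= op op | id D | id id | C id | id | id op C | id C; D ::= op op | id D | id id | C id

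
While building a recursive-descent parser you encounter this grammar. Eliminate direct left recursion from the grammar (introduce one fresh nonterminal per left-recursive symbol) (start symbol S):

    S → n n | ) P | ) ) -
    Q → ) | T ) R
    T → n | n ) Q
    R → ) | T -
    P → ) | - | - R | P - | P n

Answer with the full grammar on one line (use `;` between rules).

S → n n | ) P | ) ) -; Q → ) | T ) R; T → n | n ) Q; R → ) | T -; P → ) P' | - P' | - R P'; P' → - P' | n P' | ε

Directly left-recursive nonterminal: P.
For P: α = {-, n}, β = {), -, - R}. Rewrite as P → β P' and P' → α P' | ε.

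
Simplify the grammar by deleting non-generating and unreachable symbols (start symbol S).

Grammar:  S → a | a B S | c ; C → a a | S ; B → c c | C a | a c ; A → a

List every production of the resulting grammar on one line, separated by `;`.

S → a | a B S | c; C → a a | S; B → c c | C a | a c

Generating nonterminals: {A, B, C, S}.
Reachable from S after that: {B, C, S}.
Removed useless symbols: {A} and every production mentioning them.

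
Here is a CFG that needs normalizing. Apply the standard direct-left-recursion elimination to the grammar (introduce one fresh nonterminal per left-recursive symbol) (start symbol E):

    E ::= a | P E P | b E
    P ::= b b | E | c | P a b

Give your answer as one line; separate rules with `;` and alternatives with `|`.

Left recursion appears on P.
For P: α = {a b}, β = {b b, E, c}. Rewrite as P → β P' and P' → α P' | ε.

E ::= a | P E P | b E; P ::= b b P' | E P' | c P'; P' ::= a b P' | eps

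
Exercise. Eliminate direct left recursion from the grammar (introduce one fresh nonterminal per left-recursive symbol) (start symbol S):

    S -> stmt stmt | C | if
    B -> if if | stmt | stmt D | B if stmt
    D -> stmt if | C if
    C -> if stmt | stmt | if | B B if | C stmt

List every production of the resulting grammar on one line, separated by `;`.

Directly left-recursive nonterminals: B, C.
For B: α = {if stmt}, β = {if if, stmt, stmt D}. Rewrite as B → β B' and B' → α B' | ε.
For C: α = {stmt}, β = {if stmt, stmt, if, B B if}. Rewrite as C → β C' and C' → α C' | ε.

S -> stmt stmt | C | if; B -> if if B' | stmt B' | stmt D B'; D -> stmt if | C if; C -> if stmt C' | stmt C' | if C' | B B if C'; B' -> if stmt B' | ε; C' -> stmt C' | ε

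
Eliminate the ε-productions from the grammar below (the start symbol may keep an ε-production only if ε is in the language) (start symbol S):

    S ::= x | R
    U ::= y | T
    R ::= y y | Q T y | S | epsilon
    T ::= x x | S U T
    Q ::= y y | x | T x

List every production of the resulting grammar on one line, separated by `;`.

Nullable set = {R, S}.
ε ∈ L(G) since S is nullable, so keep S → ε.
Expand every rule over subsets of its nullable positions: T → S U T gives S U T | U T.

S ::= x | R | epsilon; U ::= y | T; R ::= y y | Q T y | S; T ::= x x | S U T | U T; Q ::= y y | x | T x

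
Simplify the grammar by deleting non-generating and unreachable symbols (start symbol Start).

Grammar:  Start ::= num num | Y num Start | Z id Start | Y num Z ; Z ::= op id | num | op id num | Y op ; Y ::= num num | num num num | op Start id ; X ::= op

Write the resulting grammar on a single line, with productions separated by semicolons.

Generating nonterminals: {Start, X, Y, Z}.
Reachable from Start after that: {Start, Y, Z}.
Removed useless symbols: {X} and every production mentioning them.

Start ::= num num | Y num Start | Z id Start | Y num Z; Z ::= op id | num | op id num | Y op; Y ::= num num | num num num | op Start id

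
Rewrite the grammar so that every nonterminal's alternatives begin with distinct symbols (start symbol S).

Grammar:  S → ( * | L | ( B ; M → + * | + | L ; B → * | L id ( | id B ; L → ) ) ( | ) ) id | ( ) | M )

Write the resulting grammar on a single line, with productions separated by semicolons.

S has alternatives sharing prefix '(': factor to S → ( S' with S' → * | B.
M has alternatives sharing prefix '+': factor to M → + M' with M' → * | ε.
L has alternatives sharing prefix ') )': factor to L → ) ) L' with L' → ( | id.

S → L | ( S'; M → L | + M'; B → * | L id ( | id B; L → ( ) | M ) | ) ) L'; S' → * | B; M' → * | epsilon; L' → ( | id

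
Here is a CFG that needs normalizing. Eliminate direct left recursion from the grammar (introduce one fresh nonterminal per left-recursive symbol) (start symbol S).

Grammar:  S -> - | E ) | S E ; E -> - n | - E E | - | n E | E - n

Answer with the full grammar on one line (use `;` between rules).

Directly left-recursive nonterminals: S, E.
For S: α = {E}, β = {-, E )}. Rewrite as S → β S' and S' → α S' | ε.
For E: α = {- n}, β = {- n, - E E, -, n E}. Rewrite as E → β E' and E' → α E' | ε.

S -> - S' | E ) S'; E -> - n E' | - E E E' | - E' | n E E'; S' -> E S' | eps; E' -> - n E' | eps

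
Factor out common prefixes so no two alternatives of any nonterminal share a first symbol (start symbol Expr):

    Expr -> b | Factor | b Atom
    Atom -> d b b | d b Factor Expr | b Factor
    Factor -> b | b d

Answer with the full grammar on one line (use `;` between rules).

Expr has alternatives sharing prefix 'b': factor to Expr → b Expr1 with Expr1 → ε | Atom.
Atom has alternatives sharing prefix 'd b': factor to Atom → d b Atom1 with Atom1 → b | Factor Expr.
Factor has alternatives sharing prefix 'b': factor to Factor → b Factor1 with Factor1 → ε | d.

Expr -> Factor | b Expr1; Atom -> b Factor | d b Atom1; Factor -> b Factor1; Expr1 -> ε | Atom; Atom1 -> b | Factor Expr; Factor1 -> ε | d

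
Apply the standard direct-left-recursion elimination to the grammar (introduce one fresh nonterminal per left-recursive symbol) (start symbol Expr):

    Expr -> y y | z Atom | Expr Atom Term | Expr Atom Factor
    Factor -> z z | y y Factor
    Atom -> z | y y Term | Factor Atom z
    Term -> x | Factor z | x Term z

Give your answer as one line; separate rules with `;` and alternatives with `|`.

Directly left-recursive nonterminal: Expr.
For Expr: α = {Atom Term, Atom Factor}, β = {y y, z Atom}. Rewrite as Expr → β Expr1 and Expr1 → α Expr1 | ε.

Expr -> y y Expr1 | z Atom Expr1; Factor -> z z | y y Factor; Atom -> z | y y Term | Factor Atom z; Term -> x | Factor z | x Term z; Expr1 -> Atom Term Expr1 | Atom Factor Expr1 | eps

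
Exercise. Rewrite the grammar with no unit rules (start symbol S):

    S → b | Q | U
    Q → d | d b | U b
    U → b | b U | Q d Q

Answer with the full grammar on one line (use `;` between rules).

S → b | b U | Q d Q | d | d b | U b; Q → d | d b | U b; U → b | b U | Q d Q

Unit pairs: S ⇒* {Q, U}.
Replace each nonterminal's rules with the union of the non-unit rules of every nonterminal it unit-derives.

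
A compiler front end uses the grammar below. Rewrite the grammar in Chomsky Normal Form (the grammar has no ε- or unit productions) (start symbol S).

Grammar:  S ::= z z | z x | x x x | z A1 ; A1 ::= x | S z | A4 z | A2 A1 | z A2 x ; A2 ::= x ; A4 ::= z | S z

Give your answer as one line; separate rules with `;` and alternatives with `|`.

Introduce a nonterminal for each terminal appearing in a rule of length ≥ 2: X1 → z, X2 → x.
Binarize each right-hand side of length ≥ 3 by chaining fresh nonterminals (Y1, Y2, …): affected rules were S → X2 X2 X2; A1 → X1 A2 X2.

S ::= X1 X1 | X1 X2 | X2 Y1 | X1 A1; A1 ::= x | S X1 | A4 X1 | A2 A1 | X1 Y2; A2 ::= x; A4 ::= z | S X1; X1 ::= z; X2 ::= x; Y1 ::= X2 X2; Y2 ::= A2 X2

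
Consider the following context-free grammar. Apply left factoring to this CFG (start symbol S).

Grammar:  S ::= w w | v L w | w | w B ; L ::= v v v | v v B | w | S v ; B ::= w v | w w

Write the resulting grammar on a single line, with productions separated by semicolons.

S has alternatives sharing prefix 'w': factor to S → w S' with S' → w | ε | B.
L has alternatives sharing prefix 'v v': factor to L → v v L' with L' → v | B.
B has alternatives sharing prefix 'w': factor to B → w B' with B' → v | w.

S ::= v L w | w S'; L ::= w | S v | v v L'; B ::= w B'; S' ::= w | ε | B; L' ::= v | B; B' ::= v | w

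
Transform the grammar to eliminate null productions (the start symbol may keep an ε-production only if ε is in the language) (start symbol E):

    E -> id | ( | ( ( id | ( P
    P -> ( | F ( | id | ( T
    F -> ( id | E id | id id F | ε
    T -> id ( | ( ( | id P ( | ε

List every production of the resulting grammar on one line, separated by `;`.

E -> id | ( | ( ( id | ( P; P -> ( | F ( | id | ( T; F -> ( id | E id | id id F | id id; T -> id ( | ( ( | id P (

Nullable set = {F, T}.
ε ∉ L(G), so no ε-production is kept.
Add the nullable-subset variants: F → id id F gives id id F | id id.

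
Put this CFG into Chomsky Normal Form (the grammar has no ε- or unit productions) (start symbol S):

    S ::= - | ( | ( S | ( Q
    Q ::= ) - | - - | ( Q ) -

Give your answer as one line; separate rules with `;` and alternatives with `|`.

Introduce a nonterminal for each terminal appearing in a rule of length ≥ 2: X1 → (, X2 → ), X3 → -.
Binarize each right-hand side of length ≥ 3 by chaining fresh nonterminals (Y1, Y2, …): affected rules were Q → X1 Q X2 X3.

S ::= - | ( | X1 S | X1 Q; Q ::= X2 X3 | X3 X3 | X1 Y1; X1 ::= (; X2 ::= ); X3 ::= -; Y1 ::= Q Y2; Y2 ::= X2 X3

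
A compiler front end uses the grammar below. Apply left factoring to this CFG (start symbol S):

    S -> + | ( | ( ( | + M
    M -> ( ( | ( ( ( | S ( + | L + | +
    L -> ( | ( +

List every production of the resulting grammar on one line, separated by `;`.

S has alternatives sharing prefix '+': factor to S → + S' with S' → ε | M.
S has alternatives sharing prefix '(': factor to S → ( S'' with S'' → ε | (.
M has alternatives sharing prefix '( (': factor to M → ( ( M' with M' → ε | (.
L has alternatives sharing prefix '(': factor to L → ( L' with L' → ε | +.

S -> + S' | ( S''; M -> S ( + | L + | + | ( ( M'; L -> ( L'; S' -> ε | M; S'' -> ε | (; M' -> ε | (; L' -> ε | +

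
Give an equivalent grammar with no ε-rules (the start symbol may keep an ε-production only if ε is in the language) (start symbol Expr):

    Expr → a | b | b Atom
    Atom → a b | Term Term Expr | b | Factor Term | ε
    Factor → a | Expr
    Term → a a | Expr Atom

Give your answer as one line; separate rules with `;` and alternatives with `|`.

Nullable set = {Atom}.
ε ∉ L(G), so no ε-production is kept.
For each production, add variants omitting each subset of nullable occurrences: Term → Expr Atom gives Expr Atom | Expr.

Expr → a | b | b Atom; Atom → a b | Term Term Expr | b | Factor Term; Factor → a | Expr; Term → a a | Expr Atom | Expr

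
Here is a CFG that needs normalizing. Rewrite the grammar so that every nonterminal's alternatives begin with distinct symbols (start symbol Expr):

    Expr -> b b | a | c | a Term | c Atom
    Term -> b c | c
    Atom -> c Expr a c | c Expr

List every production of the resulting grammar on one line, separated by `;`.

Expr has alternatives sharing prefix 'a': factor to Expr → a Expr1 with Expr1 → ε | Term.
Expr has alternatives sharing prefix 'c': factor to Expr → c Expr2 with Expr2 → ε | Atom.
Atom has alternatives sharing prefix 'c Expr': factor to Atom → c Expr Atom1 with Atom1 → a c | ε.

Expr -> b b | a Expr1 | c Expr2; Term -> b c | c; Atom -> c Expr Atom1; Expr1 -> ε | Term; Expr2 -> ε | Atom; Atom1 -> a c | ε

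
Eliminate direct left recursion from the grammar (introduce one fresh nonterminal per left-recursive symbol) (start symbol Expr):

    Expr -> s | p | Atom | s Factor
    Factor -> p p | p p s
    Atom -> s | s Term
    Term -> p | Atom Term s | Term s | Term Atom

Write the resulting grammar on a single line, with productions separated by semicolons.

Directly left-recursive nonterminal: Term.
For Term: α = {s, Atom}, β = {p, Atom Term s}. Rewrite as Term → β Term1 and Term1 → α Term1 | ε.

Expr -> s | p | Atom | s Factor; Factor -> p p | p p s; Atom -> s | s Term; Term -> p Term1 | Atom Term s Term1; Term1 -> s Term1 | Atom Term1 | ε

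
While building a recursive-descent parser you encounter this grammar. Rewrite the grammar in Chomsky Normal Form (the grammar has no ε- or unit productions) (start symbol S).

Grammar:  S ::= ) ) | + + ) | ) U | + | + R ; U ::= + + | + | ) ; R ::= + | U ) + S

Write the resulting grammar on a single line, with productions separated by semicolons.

S ::= X1 X1 | X2 Y1 | X1 U | + | X2 R; U ::= X2 X2 | + | ); R ::= + | U Y2; X1 ::= ); X2 ::= +; Y1 ::= X2 X1; Y2 ::= X1 Y3; Y3 ::= X2 S

Introduce a nonterminal for each terminal appearing in a rule of length ≥ 2: X1 → ), X2 → +.
Binarize each right-hand side of length ≥ 3 by chaining fresh nonterminals (Y1, Y2, …): affected rules were S → X2 X2 X1; R → U X1 X2 S.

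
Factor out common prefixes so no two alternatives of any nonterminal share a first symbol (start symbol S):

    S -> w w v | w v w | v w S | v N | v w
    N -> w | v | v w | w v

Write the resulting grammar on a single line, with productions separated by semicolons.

S -> v S' | w S''; N -> w N' | v N''; S' -> N | w S'''; S'' -> w v | v w; N' -> ε | v; N'' -> ε | w; S''' -> S | ε

S has alternatives sharing prefix 'v': factor to S → v S' with S' → w S | N | w.
S has alternatives sharing prefix 'w': factor to S → w S'' with S'' → w v | v w.
N has alternatives sharing prefix 'w': factor to N → w N' with N' → ε | v.
N has alternatives sharing prefix 'v': factor to N → v N'' with N'' → ε | w.
S' has alternatives sharing prefix 'w': factor to S' → w S''' with S''' → S | ε.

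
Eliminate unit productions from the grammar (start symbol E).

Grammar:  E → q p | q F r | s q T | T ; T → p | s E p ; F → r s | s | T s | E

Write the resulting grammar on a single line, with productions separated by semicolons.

Unit pairs: E ⇒* {T}; F ⇒* {E, T}.
Replace each nonterminal's rules with the union of the non-unit rules of every nonterminal it unit-derives.

E → q p | q F r | s q T | p | s E p; T → p | s E p; F → q p | q F r | s q T | r s | s | T s | p | s E p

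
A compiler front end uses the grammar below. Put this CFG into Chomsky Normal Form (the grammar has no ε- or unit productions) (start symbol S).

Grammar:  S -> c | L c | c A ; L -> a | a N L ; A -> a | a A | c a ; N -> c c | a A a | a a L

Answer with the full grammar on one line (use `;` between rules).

S -> c | L X1 | X1 A; L -> a | X2 Y1; A -> a | X2 A | X1 X2; N -> X1 X1 | X2 Y2 | X2 Y3; X1 -> c; X2 -> a; Y1 -> N L; Y2 -> A X2; Y3 -> X2 L

Introduce a nonterminal for each terminal appearing in a rule of length ≥ 2: X1 → c, X2 → a.
Binarize each right-hand side of length ≥ 3 by chaining fresh nonterminals (Y1, Y2, …): affected rules were L → X2 N L; N → X2 A X2; N → X2 X2 L.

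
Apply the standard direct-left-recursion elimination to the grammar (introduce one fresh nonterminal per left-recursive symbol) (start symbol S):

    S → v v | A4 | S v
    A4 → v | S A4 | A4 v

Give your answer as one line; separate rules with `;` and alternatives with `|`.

Left recursion appears on S, A4.
For S: α = {v}, β = {v v, A4}. Rewrite as S → β S' and S' → α S' | ε.
For A4: α = {v}, β = {v, S A4}. Rewrite as A4 → β A4' and A4' → α A4' | ε.

S → v v S' | A4 S'; A4 → v A4' | S A4 A4'; S' → v S' | ε; A4' → v A4' | ε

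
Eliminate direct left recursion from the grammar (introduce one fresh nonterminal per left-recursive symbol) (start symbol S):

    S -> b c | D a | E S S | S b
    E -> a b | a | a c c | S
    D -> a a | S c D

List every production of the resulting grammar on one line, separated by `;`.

S -> b c S' | D a S' | E S S S'; E -> a b | a | a c c | S; D -> a a | S c D; S' -> b S' | ε

Left recursion appears on S.
For S: α = {b}, β = {b c, D a, E S S}. Rewrite as S → β S' and S' → α S' | ε.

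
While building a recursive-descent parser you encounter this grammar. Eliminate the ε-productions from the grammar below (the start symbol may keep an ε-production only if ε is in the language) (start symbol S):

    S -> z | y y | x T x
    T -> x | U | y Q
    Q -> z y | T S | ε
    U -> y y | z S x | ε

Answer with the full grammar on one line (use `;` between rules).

S -> z | y y | x T x | x x; T -> x | U | y Q | y; Q -> z y | T S | S; U -> y y | z S x

Nullable set = {Q, T, U}.
ε ∉ L(G), so no ε-production is kept.
For each production, add variants omitting each subset of nullable occurrences: S → x T x gives x T x | x x. T → y Q gives y Q | y. Q → T S gives T S | S.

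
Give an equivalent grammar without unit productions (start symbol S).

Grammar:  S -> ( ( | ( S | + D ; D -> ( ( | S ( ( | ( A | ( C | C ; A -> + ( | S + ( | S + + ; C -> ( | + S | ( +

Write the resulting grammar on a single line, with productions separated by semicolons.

S -> ( ( | ( S | + D; D -> ( | + S | ( + | ( ( | S ( ( | ( A | ( C; A -> + ( | S + ( | S + +; C -> ( | + S | ( +

Unit pairs: D ⇒* {C}.
For every A with A ⇒* B via unit rules, add B's non-unit alternatives to A; then delete every rule of the form X → Y.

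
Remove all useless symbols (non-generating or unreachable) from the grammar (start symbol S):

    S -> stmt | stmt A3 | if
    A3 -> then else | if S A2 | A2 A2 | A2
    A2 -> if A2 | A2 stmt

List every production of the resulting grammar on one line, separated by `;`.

Generating nonterminals: {A3, S}.
Reachable from S after that: {A3, S}.
Removed useless symbols: {A2} and every production mentioning them.

S -> stmt | stmt A3 | if; A3 -> then else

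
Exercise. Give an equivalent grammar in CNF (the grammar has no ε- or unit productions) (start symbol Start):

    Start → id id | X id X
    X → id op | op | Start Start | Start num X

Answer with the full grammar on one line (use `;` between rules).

Start → X1 X1 | X Y1; X → X1 X2 | op | Start Start | Start Y2; X1 → id; X2 → op; X3 → num; Y1 → X1 X; Y2 → X3 X

Introduce a nonterminal for each terminal appearing in a rule of length ≥ 2: X1 → id, X2 → op, X3 → num.
Binarize each right-hand side of length ≥ 3 by chaining fresh nonterminals (Y1, Y2, …): affected rules were Start → X X1 X; X → Start X3 X.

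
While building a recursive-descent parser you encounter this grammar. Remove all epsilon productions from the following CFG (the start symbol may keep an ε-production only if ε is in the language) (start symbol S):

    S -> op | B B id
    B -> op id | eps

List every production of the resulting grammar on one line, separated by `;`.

S -> op | B B id | B id | id; B -> op id

The nullable symbols are {B}.
ε ∉ L(G), so no ε-production is kept.
Expand every rule over subsets of its nullable positions: S → B B id gives B B id | B id | id.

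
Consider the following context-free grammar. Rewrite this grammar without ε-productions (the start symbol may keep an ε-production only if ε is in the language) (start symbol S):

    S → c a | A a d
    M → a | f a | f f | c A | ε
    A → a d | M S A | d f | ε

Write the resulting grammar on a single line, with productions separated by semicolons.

S → c a | A a d | a d; M → a | f a | f f | c A | c; A → a d | M S A | M S | S A | S | d f

Nullable set = {A, M}.
ε ∉ L(G), so no ε-production is kept.
For each production, add variants omitting each subset of nullable occurrences: S → A a d gives A a d | a d. M → c A gives c A | c. A → M S A gives M S A | M S | S A | S.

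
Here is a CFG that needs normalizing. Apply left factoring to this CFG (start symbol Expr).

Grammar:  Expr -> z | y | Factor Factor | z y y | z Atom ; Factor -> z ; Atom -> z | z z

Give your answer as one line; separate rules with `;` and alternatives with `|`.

Expr has alternatives sharing prefix 'z': factor to Expr → z Expr1 with Expr1 → ε | y y | Atom.
Atom has alternatives sharing prefix 'z': factor to Atom → z Atom1 with Atom1 → ε | z.

Expr -> y | Factor Factor | z Expr1; Factor -> z; Atom -> z Atom1; Expr1 -> ε | y y | Atom; Atom1 -> ε | z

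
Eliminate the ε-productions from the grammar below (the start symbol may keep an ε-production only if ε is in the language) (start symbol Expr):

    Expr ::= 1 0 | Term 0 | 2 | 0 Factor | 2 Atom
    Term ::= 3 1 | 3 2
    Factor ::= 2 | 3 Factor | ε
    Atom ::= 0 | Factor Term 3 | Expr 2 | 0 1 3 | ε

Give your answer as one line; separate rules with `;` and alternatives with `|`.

Expr ::= 1 0 | Term 0 | 2 | 0 Factor | 0 | 2 Atom; Term ::= 3 1 | 3 2; Factor ::= 2 | 3 Factor | 3; Atom ::= 0 | Factor Term 3 | Term 3 | Expr 2 | 0 1 3

Nullable nonterminals: {Atom, Factor}.
ε ∉ L(G), so no ε-production is kept.
Add the nullable-subset variants: Expr → 0 Factor gives 0 Factor | 0. Factor → 3 Factor gives 3 Factor | 3. Atom → Factor Term 3 gives Factor Term 3 | Term 3.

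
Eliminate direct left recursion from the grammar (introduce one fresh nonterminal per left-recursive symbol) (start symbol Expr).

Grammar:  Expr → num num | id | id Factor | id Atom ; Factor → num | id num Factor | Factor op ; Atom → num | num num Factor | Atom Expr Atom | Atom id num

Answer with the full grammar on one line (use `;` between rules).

Factor, Atom are directly left-recursive.
For Factor: α = {op}, β = {num, id num Factor}. Rewrite as Factor → β Factor1 and Factor1 → α Factor1 | ε.
For Atom: α = {Expr Atom, id num}, β = {num, num num Factor}. Rewrite as Atom → β Atom1 and Atom1 → α Atom1 | ε.

Expr → num num | id | id Factor | id Atom; Factor → num Factor1 | id num Factor Factor1; Atom → num Atom1 | num num Factor Atom1; Factor1 → op Factor1 | ε; Atom1 → Expr Atom Atom1 | id num Atom1 | ε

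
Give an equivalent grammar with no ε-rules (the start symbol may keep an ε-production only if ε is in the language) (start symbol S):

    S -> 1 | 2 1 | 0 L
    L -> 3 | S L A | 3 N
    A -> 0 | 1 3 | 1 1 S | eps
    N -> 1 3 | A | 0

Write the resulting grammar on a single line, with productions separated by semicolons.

Nullable set = {A, N}.
ε ∉ L(G), so no ε-production is kept.
Expand every rule over subsets of its nullable positions: L → S L A gives S L A | S L.

S -> 1 | 2 1 | 0 L; L -> 3 | S L A | S L | 3 N; A -> 0 | 1 3 | 1 1 S; N -> 1 3 | A | 0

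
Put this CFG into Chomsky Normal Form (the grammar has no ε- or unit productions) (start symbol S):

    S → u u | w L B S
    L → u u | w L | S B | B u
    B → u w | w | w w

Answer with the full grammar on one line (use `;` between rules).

S → X1 X1 | X2 Y1; L → X1 X1 | X2 L | S B | B X1; B → X1 X2 | w | X2 X2; X1 → u; X2 → w; Y1 → L Y2; Y2 → B S

Introduce a nonterminal for each terminal appearing in a rule of length ≥ 2: X1 → u, X2 → w.
Binarize each right-hand side of length ≥ 3 by chaining fresh nonterminals (Y1, Y2, …): affected rules were S → X2 L B S.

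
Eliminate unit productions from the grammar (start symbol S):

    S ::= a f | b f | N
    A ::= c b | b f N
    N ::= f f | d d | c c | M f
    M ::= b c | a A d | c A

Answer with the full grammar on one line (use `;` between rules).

Unit pairs: S ⇒* {N}.
For each unit pair (A, B), copy every non-unit production of B to A, then drop all unit productions.

S ::= a f | b f | f f | d d | c c | M f; A ::= c b | b f N; N ::= f f | d d | c c | M f; M ::= b c | a A d | c A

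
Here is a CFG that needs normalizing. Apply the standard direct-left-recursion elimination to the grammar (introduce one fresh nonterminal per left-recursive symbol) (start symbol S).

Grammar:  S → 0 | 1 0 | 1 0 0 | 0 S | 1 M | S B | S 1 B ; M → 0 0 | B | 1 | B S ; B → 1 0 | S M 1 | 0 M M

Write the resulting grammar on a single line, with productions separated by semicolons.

S → 0 S' | 1 0 S' | 1 0 0 S' | 0 S S' | 1 M S'; M → 0 0 | B | 1 | B S; B → 1 0 | S M 1 | 0 M M; S' → B S' | 1 B S' | eps

Directly left-recursive nonterminal: S.
For S: α = {B, 1 B}, β = {0, 1 0, 1 0 0, 0 S, 1 M}. Rewrite as S → β S' and S' → α S' | ε.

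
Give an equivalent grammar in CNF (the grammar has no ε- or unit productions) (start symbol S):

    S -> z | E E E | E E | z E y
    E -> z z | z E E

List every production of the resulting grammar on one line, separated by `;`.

S -> z | E Y1 | E E | X1 Y2; E -> X1 X1 | X1 Y3; X1 -> z; X2 -> y; Y1 -> E E; Y2 -> E X2; Y3 -> E E

Introduce a nonterminal for each terminal appearing in a rule of length ≥ 2: X1 → z, X2 → y.
Binarize each right-hand side of length ≥ 3 by chaining fresh nonterminals (Y1, Y2, …): affected rules were S → E E E; S → X1 E X2; E → X1 E E.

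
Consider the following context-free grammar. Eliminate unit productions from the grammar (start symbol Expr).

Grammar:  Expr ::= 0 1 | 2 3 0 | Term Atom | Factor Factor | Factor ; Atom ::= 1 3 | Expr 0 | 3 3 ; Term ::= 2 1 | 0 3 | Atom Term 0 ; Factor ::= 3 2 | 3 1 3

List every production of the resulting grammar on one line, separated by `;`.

Expr ::= 3 2 | 3 1 3 | 0 1 | 2 3 0 | Term Atom | Factor Factor; Atom ::= 1 3 | Expr 0 | 3 3; Term ::= 2 1 | 0 3 | Atom Term 0; Factor ::= 3 2 | 3 1 3

Unit pairs: Expr ⇒* {Factor}.
For every A with A ⇒* B via unit rules, add B's non-unit alternatives to A; then delete every rule of the form X → Y.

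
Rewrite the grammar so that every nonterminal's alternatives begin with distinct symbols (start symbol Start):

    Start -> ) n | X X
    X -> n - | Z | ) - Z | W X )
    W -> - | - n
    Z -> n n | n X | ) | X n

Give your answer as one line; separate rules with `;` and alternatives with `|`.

W has alternatives sharing prefix '-': factor to W → - W1 with W1 → ε | n.
Z has alternatives sharing prefix 'n': factor to Z → n Z1 with Z1 → n | X.

Start -> ) n | X X; X -> n - | Z | ) - Z | W X ); W -> - W1; Z -> ) | X n | n Z1; W1 -> ε | n; Z1 -> n | X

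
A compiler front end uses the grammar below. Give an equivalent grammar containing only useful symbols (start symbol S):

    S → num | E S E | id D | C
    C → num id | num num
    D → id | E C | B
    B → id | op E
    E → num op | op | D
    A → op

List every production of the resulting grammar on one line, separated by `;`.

Generating nonterminals: {A, B, C, D, E, S}.
Reachable from S after that: {B, C, D, E, S}.
Removed useless symbols: {A} and every production mentioning them.

S → num | E S E | id D | C; C → num id | num num; D → id | E C | B; B → id | op E; E → num op | op | D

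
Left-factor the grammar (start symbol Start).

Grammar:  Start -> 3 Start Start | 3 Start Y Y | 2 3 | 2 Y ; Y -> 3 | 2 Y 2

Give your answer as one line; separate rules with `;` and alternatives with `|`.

Start has alternatives sharing prefix '3 Start': factor to Start → 3 Start Start1 with Start1 → Start | Y Y.
Start has alternatives sharing prefix '2': factor to Start → 2 Start2 with Start2 → 3 | Y.

Start -> 3 Start Start1 | 2 Start2; Y -> 3 | 2 Y 2; Start1 -> Start | Y Y; Start2 -> 3 | Y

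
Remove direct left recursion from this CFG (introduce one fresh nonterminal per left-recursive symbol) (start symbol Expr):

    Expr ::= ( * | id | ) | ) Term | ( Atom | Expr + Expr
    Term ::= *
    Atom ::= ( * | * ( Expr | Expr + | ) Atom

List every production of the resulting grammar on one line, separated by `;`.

Expr ::= ( * Expr1 | id Expr1 | ) Expr1 | ) Term Expr1 | ( Atom Expr1; Term ::= *; Atom ::= ( * | * ( Expr | Expr + | ) Atom; Expr1 ::= + Expr Expr1 | ε

Directly left-recursive nonterminal: Expr.
For Expr: α = {+ Expr}, β = {( *, id, ), ) Term, ( Atom}. Rewrite as Expr → β Expr1 and Expr1 → α Expr1 | ε.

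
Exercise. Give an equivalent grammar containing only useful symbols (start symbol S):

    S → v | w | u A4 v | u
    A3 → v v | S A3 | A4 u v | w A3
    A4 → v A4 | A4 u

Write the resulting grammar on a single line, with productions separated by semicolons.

Generating nonterminals: {A3, S}.
Reachable from S after that: {S}.
Removed useless symbols: {A3, A4} and every production mentioning them.

S → v | w | u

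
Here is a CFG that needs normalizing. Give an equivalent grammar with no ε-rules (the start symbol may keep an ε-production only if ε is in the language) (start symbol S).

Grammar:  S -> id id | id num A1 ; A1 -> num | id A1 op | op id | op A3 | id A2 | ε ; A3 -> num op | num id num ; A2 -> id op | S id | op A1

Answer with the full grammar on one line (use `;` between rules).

Nullable nonterminals: {A1}.
ε ∉ L(G), so no ε-production is kept.
Add the nullable-subset variants: S → id num A1 gives id num A1 | id num. A1 → id A1 op gives id A1 op | id op. A2 → op A1 gives op A1 | op.

S -> id id | id num A1 | id num; A1 -> num | id A1 op | id op | op id | op A3 | id A2; A3 -> num op | num id num; A2 -> id op | S id | op A1 | op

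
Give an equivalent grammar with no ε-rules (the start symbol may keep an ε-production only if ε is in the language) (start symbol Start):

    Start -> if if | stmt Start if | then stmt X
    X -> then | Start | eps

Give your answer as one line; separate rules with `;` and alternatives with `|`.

The nullable symbols are {X}.
ε ∉ L(G), so no ε-production is kept.
For each production, add variants omitting each subset of nullable occurrences: Start → then stmt X gives then stmt X | then stmt.

Start -> if if | stmt Start if | then stmt X | then stmt; X -> then | Start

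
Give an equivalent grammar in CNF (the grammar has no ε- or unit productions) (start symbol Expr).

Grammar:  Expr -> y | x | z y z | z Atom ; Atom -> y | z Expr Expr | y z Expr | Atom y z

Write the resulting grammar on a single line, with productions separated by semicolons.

Expr -> y | x | X1 Y1 | X1 Atom; Atom -> y | X1 Y2 | X2 Y3 | Atom Y4; X1 -> z; X2 -> y; Y1 -> X2 X1; Y2 -> Expr Expr; Y3 -> X1 Expr; Y4 -> X2 X1

Introduce a nonterminal for each terminal appearing in a rule of length ≥ 2: X1 → z, X2 → y.
Binarize each right-hand side of length ≥ 3 by chaining fresh nonterminals (Y1, Y2, …): affected rules were Expr → X1 X2 X1; Atom → X1 Expr Expr; Atom → X2 X1 Expr; Atom → Atom X2 X1.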